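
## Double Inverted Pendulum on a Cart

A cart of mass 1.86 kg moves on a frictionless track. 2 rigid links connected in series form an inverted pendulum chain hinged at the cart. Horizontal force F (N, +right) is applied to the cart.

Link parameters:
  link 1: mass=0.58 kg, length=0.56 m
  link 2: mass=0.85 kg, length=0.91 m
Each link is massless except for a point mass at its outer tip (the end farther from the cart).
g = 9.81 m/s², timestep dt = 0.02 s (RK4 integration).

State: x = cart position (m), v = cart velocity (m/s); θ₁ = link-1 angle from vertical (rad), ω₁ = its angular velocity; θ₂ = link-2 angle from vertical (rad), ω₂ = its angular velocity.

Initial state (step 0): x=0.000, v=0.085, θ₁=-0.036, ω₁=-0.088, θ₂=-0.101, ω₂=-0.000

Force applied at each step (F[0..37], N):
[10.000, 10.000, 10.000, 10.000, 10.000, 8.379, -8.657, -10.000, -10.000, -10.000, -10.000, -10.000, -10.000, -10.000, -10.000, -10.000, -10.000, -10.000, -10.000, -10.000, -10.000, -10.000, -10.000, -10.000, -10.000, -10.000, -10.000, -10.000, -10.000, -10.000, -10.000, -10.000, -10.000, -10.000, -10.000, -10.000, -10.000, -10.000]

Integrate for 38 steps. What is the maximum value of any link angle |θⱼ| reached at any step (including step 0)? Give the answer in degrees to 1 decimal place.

apply F[0]=+10.000 → step 1: x=0.003, v=0.198, θ₁=-0.040, ω₁=-0.271, θ₂=-0.101, ω₂=-0.033
apply F[1]=+10.000 → step 2: x=0.008, v=0.312, θ₁=-0.047, ω₁=-0.460, θ₂=-0.102, ω₂=-0.063
apply F[2]=+10.000 → step 3: x=0.015, v=0.427, θ₁=-0.058, ω₁=-0.659, θ₂=-0.104, ω₂=-0.088
apply F[3]=+10.000 → step 4: x=0.025, v=0.543, θ₁=-0.073, ω₁=-0.871, θ₂=-0.106, ω₂=-0.108
apply F[4]=+10.000 → step 5: x=0.037, v=0.662, θ₁=-0.093, ω₁=-1.100, θ₂=-0.108, ω₂=-0.119
apply F[5]=+8.379 → step 6: x=0.051, v=0.766, θ₁=-0.117, ω₁=-1.318, θ₂=-0.110, ω₂=-0.121
apply F[6]=-8.657 → step 7: x=0.066, v=0.691, θ₁=-0.143, ω₁=-1.241, θ₂=-0.113, ω₂=-0.112
apply F[7]=-10.000 → step 8: x=0.079, v=0.606, θ₁=-0.167, ω₁=-1.165, θ₂=-0.115, ω₂=-0.091
apply F[8]=-10.000 → step 9: x=0.090, v=0.525, θ₁=-0.189, ω₁=-1.115, θ₂=-0.116, ω₂=-0.059
apply F[9]=-10.000 → step 10: x=0.100, v=0.446, θ₁=-0.211, ω₁=-1.090, θ₂=-0.117, ω₂=-0.015
apply F[10]=-10.000 → step 11: x=0.108, v=0.371, θ₁=-0.233, ω₁=-1.089, θ₂=-0.117, ω₂=0.039
apply F[11]=-10.000 → step 12: x=0.115, v=0.299, θ₁=-0.255, ω₁=-1.111, θ₂=-0.116, ω₂=0.105
apply F[12]=-10.000 → step 13: x=0.120, v=0.229, θ₁=-0.278, ω₁=-1.157, θ₂=-0.113, ω₂=0.182
apply F[13]=-10.000 → step 14: x=0.124, v=0.162, θ₁=-0.302, ω₁=-1.225, θ₂=-0.108, ω₂=0.270
apply F[14]=-10.000 → step 15: x=0.126, v=0.096, θ₁=-0.327, ω₁=-1.315, θ₂=-0.102, ω₂=0.369
apply F[15]=-10.000 → step 16: x=0.128, v=0.032, θ₁=-0.354, ω₁=-1.426, θ₂=-0.093, ω₂=0.479
apply F[16]=-10.000 → step 17: x=0.128, v=-0.031, θ₁=-0.384, ω₁=-1.557, θ₂=-0.083, ω₂=0.599
apply F[17]=-10.000 → step 18: x=0.127, v=-0.094, θ₁=-0.417, ω₁=-1.705, θ₂=-0.069, ω₂=0.727
apply F[18]=-10.000 → step 19: x=0.124, v=-0.157, θ₁=-0.452, ω₁=-1.866, θ₂=-0.053, ω₂=0.861
apply F[19]=-10.000 → step 20: x=0.120, v=-0.222, θ₁=-0.491, ω₁=-2.035, θ₂=-0.035, ω₂=0.999
apply F[20]=-10.000 → step 21: x=0.115, v=-0.289, θ₁=-0.534, ω₁=-2.209, θ₂=-0.014, ω₂=1.135
apply F[21]=-10.000 → step 22: x=0.109, v=-0.359, θ₁=-0.580, ω₁=-2.383, θ₂=0.011, ω₂=1.268
apply F[22]=-10.000 → step 23: x=0.101, v=-0.432, θ₁=-0.629, ω₁=-2.553, θ₂=0.037, ω₂=1.394
apply F[23]=-10.000 → step 24: x=0.091, v=-0.508, θ₁=-0.682, ω₁=-2.717, θ₂=0.066, ω₂=1.510
apply F[24]=-10.000 → step 25: x=0.080, v=-0.589, θ₁=-0.738, ω₁=-2.874, θ₂=0.097, ω₂=1.615
apply F[25]=-10.000 → step 26: x=0.068, v=-0.673, θ₁=-0.797, ω₁=-3.025, θ₂=0.131, ω₂=1.708
apply F[26]=-10.000 → step 27: x=0.053, v=-0.760, θ₁=-0.859, ω₁=-3.172, θ₂=0.166, ω₂=1.787
apply F[27]=-10.000 → step 28: x=0.037, v=-0.851, θ₁=-0.924, ω₁=-3.316, θ₂=0.202, ω₂=1.853
apply F[28]=-10.000 → step 29: x=0.019, v=-0.945, θ₁=-0.991, ω₁=-3.462, θ₂=0.240, ω₂=1.905
apply F[29]=-10.000 → step 30: x=-0.000, v=-1.043, θ₁=-1.062, ω₁=-3.613, θ₂=0.278, ω₂=1.943
apply F[30]=-10.000 → step 31: x=-0.022, v=-1.145, θ₁=-1.136, ω₁=-3.773, θ₂=0.317, ω₂=1.965
apply F[31]=-10.000 → step 32: x=-0.046, v=-1.251, θ₁=-1.213, ω₁=-3.949, θ₂=0.357, ω₂=1.970
apply F[32]=-10.000 → step 33: x=-0.072, v=-1.363, θ₁=-1.294, ω₁=-4.146, θ₂=0.396, ω₂=1.955
apply F[33]=-10.000 → step 34: x=-0.101, v=-1.481, θ₁=-1.379, ω₁=-4.373, θ₂=0.435, ω₂=1.916
apply F[34]=-10.000 → step 35: x=-0.132, v=-1.609, θ₁=-1.469, ω₁=-4.641, θ₂=0.472, ω₂=1.849
apply F[35]=-10.000 → step 36: x=-0.165, v=-1.749, θ₁=-1.565, ω₁=-4.964, θ₂=0.509, ω₂=1.746
apply F[36]=-10.000 → step 37: x=-0.202, v=-1.907, θ₁=-1.668, ω₁=-5.359, θ₂=0.542, ω₂=1.597
apply F[37]=-10.000 → step 38: x=-0.242, v=-2.090, θ₁=-1.780, ω₁=-5.851, θ₂=0.572, ω₂=1.392
Max |angle| over trajectory = 1.780 rad = 102.0°.

Answer: 102.0°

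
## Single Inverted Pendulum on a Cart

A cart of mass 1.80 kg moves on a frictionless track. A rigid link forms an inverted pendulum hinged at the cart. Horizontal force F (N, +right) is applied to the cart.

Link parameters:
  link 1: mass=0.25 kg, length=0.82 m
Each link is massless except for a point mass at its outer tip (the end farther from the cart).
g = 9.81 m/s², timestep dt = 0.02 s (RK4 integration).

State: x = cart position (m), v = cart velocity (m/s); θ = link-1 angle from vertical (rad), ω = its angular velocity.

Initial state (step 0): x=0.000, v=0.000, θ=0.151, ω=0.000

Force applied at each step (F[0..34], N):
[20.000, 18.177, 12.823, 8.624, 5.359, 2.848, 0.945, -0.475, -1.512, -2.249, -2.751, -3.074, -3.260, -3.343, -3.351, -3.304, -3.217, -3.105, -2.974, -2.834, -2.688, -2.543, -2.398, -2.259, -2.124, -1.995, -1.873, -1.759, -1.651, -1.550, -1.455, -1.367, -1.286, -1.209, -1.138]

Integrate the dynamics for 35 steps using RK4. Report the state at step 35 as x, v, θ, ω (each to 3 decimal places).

Answer: x=0.271, v=0.055, θ=-0.041, ω=0.037

Derivation:
apply F[0]=+20.000 → step 1: x=0.002, v=0.218, θ=0.149, ω=-0.226
apply F[1]=+18.177 → step 2: x=0.009, v=0.415, θ=0.142, ω=-0.430
apply F[2]=+12.823 → step 3: x=0.018, v=0.554, θ=0.132, ω=-0.565
apply F[3]=+8.624 → step 4: x=0.030, v=0.646, θ=0.120, ω=-0.646
apply F[4]=+5.359 → step 5: x=0.044, v=0.702, θ=0.107, ω=-0.687
apply F[5]=+2.848 → step 6: x=0.058, v=0.731, θ=0.093, ω=-0.699
apply F[6]=+0.945 → step 7: x=0.073, v=0.740, θ=0.079, ω=-0.688
apply F[7]=-0.475 → step 8: x=0.087, v=0.732, θ=0.066, ω=-0.662
apply F[8]=-1.512 → step 9: x=0.102, v=0.714, θ=0.053, ω=-0.626
apply F[9]=-2.249 → step 10: x=0.116, v=0.688, θ=0.041, ω=-0.583
apply F[10]=-2.751 → step 11: x=0.129, v=0.656, θ=0.029, ω=-0.536
apply F[11]=-3.074 → step 12: x=0.142, v=0.622, θ=0.019, ω=-0.488
apply F[12]=-3.260 → step 13: x=0.154, v=0.585, θ=0.010, ω=-0.440
apply F[13]=-3.343 → step 14: x=0.166, v=0.548, θ=0.002, ω=-0.393
apply F[14]=-3.351 → step 15: x=0.176, v=0.511, θ=-0.006, ω=-0.348
apply F[15]=-3.304 → step 16: x=0.186, v=0.474, θ=-0.012, ω=-0.306
apply F[16]=-3.217 → step 17: x=0.195, v=0.439, θ=-0.018, ω=-0.266
apply F[17]=-3.105 → step 18: x=0.204, v=0.405, θ=-0.023, ω=-0.230
apply F[18]=-2.974 → step 19: x=0.211, v=0.372, θ=-0.027, ω=-0.196
apply F[19]=-2.834 → step 20: x=0.218, v=0.342, θ=-0.031, ω=-0.166
apply F[20]=-2.688 → step 21: x=0.225, v=0.313, θ=-0.034, ω=-0.138
apply F[21]=-2.543 → step 22: x=0.231, v=0.285, θ=-0.036, ω=-0.113
apply F[22]=-2.398 → step 23: x=0.236, v=0.260, θ=-0.038, ω=-0.091
apply F[23]=-2.259 → step 24: x=0.241, v=0.236, θ=-0.040, ω=-0.071
apply F[24]=-2.124 → step 25: x=0.246, v=0.213, θ=-0.041, ω=-0.054
apply F[25]=-1.995 → step 26: x=0.250, v=0.192, θ=-0.042, ω=-0.038
apply F[26]=-1.873 → step 27: x=0.254, v=0.173, θ=-0.043, ω=-0.024
apply F[27]=-1.759 → step 28: x=0.257, v=0.154, θ=-0.043, ω=-0.012
apply F[28]=-1.651 → step 29: x=0.260, v=0.137, θ=-0.043, ω=-0.002
apply F[29]=-1.550 → step 30: x=0.262, v=0.121, θ=-0.043, ω=0.007
apply F[30]=-1.455 → step 31: x=0.265, v=0.106, θ=-0.043, ω=0.015
apply F[31]=-1.367 → step 32: x=0.267, v=0.092, θ=-0.043, ω=0.022
apply F[32]=-1.286 → step 33: x=0.268, v=0.079, θ=-0.042, ω=0.028
apply F[33]=-1.209 → step 34: x=0.270, v=0.067, θ=-0.042, ω=0.033
apply F[34]=-1.138 → step 35: x=0.271, v=0.055, θ=-0.041, ω=0.037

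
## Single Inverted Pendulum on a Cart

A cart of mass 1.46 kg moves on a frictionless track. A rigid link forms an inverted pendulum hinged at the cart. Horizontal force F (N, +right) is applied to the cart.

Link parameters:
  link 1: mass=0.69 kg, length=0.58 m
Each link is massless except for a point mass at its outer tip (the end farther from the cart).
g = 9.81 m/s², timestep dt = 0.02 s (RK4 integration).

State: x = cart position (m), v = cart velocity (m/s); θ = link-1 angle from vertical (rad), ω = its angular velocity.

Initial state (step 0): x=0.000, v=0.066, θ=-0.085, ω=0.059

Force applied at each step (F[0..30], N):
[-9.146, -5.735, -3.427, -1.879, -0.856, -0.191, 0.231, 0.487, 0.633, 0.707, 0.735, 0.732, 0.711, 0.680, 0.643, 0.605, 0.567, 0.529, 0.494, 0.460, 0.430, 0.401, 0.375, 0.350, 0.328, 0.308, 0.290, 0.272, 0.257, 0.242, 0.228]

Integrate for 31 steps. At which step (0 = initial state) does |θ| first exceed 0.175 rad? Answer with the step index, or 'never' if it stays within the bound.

apply F[0]=-9.146 → step 1: x=0.000, v=-0.051, θ=-0.082, ω=0.232
apply F[1]=-5.735 → step 2: x=-0.002, v=-0.122, θ=-0.077, ω=0.327
apply F[2]=-3.427 → step 3: x=-0.004, v=-0.162, θ=-0.070, ω=0.372
apply F[3]=-1.879 → step 4: x=-0.008, v=-0.182, θ=-0.062, ω=0.383
apply F[4]=-0.856 → step 5: x=-0.012, v=-0.188, θ=-0.054, ω=0.374
apply F[5]=-0.191 → step 6: x=-0.015, v=-0.186, θ=-0.047, ω=0.354
apply F[6]=+0.231 → step 7: x=-0.019, v=-0.179, θ=-0.040, ω=0.327
apply F[7]=+0.487 → step 8: x=-0.022, v=-0.169, θ=-0.034, ω=0.297
apply F[8]=+0.633 → step 9: x=-0.026, v=-0.158, θ=-0.028, ω=0.266
apply F[9]=+0.707 → step 10: x=-0.029, v=-0.145, θ=-0.023, ω=0.237
apply F[10]=+0.735 → step 11: x=-0.032, v=-0.133, θ=-0.019, ω=0.209
apply F[11]=+0.732 → step 12: x=-0.034, v=-0.122, θ=-0.015, ω=0.183
apply F[12]=+0.711 → step 13: x=-0.036, v=-0.111, θ=-0.012, ω=0.160
apply F[13]=+0.680 → step 14: x=-0.039, v=-0.101, θ=-0.009, ω=0.139
apply F[14]=+0.643 → step 15: x=-0.040, v=-0.091, θ=-0.006, ω=0.120
apply F[15]=+0.605 → step 16: x=-0.042, v=-0.082, θ=-0.004, ω=0.103
apply F[16]=+0.567 → step 17: x=-0.044, v=-0.074, θ=-0.002, ω=0.088
apply F[17]=+0.529 → step 18: x=-0.045, v=-0.067, θ=-0.000, ω=0.075
apply F[18]=+0.494 → step 19: x=-0.046, v=-0.060, θ=0.001, ω=0.063
apply F[19]=+0.460 → step 20: x=-0.048, v=-0.054, θ=0.002, ω=0.053
apply F[20]=+0.430 → step 21: x=-0.049, v=-0.048, θ=0.003, ω=0.045
apply F[21]=+0.401 → step 22: x=-0.050, v=-0.043, θ=0.004, ω=0.037
apply F[22]=+0.375 → step 23: x=-0.050, v=-0.039, θ=0.005, ω=0.030
apply F[23]=+0.350 → step 24: x=-0.051, v=-0.034, θ=0.005, ω=0.024
apply F[24]=+0.328 → step 25: x=-0.052, v=-0.030, θ=0.006, ω=0.019
apply F[25]=+0.308 → step 26: x=-0.052, v=-0.027, θ=0.006, ω=0.015
apply F[26]=+0.290 → step 27: x=-0.053, v=-0.023, θ=0.006, ω=0.011
apply F[27]=+0.272 → step 28: x=-0.053, v=-0.020, θ=0.006, ω=0.008
apply F[28]=+0.257 → step 29: x=-0.054, v=-0.017, θ=0.007, ω=0.005
apply F[29]=+0.242 → step 30: x=-0.054, v=-0.014, θ=0.007, ω=0.003
apply F[30]=+0.228 → step 31: x=-0.054, v=-0.012, θ=0.007, ω=0.001
max |θ| = 0.085 ≤ 0.175 over all 32 states.

Answer: never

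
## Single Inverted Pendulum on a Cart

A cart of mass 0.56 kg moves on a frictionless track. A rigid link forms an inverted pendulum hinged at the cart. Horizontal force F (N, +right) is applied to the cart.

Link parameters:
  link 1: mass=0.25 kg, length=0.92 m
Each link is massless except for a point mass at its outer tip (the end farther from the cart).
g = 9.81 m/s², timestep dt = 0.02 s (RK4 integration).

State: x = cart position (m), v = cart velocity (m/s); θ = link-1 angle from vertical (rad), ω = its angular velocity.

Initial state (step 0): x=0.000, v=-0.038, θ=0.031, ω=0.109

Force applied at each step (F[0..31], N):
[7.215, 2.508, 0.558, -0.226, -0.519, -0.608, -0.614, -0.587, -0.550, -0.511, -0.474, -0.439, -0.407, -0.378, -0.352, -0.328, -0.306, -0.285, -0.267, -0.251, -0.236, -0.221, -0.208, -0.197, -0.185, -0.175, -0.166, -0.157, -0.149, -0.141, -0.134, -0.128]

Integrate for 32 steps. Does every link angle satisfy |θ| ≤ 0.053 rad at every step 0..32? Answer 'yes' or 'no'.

apply F[0]=+7.215 → step 1: x=0.002, v=0.217, θ=0.030, ω=-0.161
apply F[1]=+2.508 → step 2: x=0.007, v=0.304, θ=0.026, ω=-0.250
apply F[2]=+0.558 → step 3: x=0.013, v=0.322, θ=0.021, ω=-0.264
apply F[3]=-0.226 → step 4: x=0.020, v=0.312, θ=0.016, ω=-0.250
apply F[4]=-0.519 → step 5: x=0.026, v=0.292, θ=0.011, ω=-0.225
apply F[5]=-0.608 → step 6: x=0.031, v=0.270, θ=0.007, ω=-0.199
apply F[6]=-0.614 → step 7: x=0.036, v=0.247, θ=0.003, ω=-0.173
apply F[7]=-0.587 → step 8: x=0.041, v=0.226, θ=0.000, ω=-0.150
apply F[8]=-0.550 → step 9: x=0.045, v=0.207, θ=-0.003, ω=-0.129
apply F[9]=-0.511 → step 10: x=0.049, v=0.189, θ=-0.005, ω=-0.110
apply F[10]=-0.474 → step 11: x=0.053, v=0.172, θ=-0.007, ω=-0.094
apply F[11]=-0.439 → step 12: x=0.056, v=0.157, θ=-0.009, ω=-0.079
apply F[12]=-0.407 → step 13: x=0.059, v=0.144, θ=-0.010, ω=-0.066
apply F[13]=-0.378 → step 14: x=0.062, v=0.131, θ=-0.011, ω=-0.055
apply F[14]=-0.352 → step 15: x=0.065, v=0.120, θ=-0.012, ω=-0.045
apply F[15]=-0.328 → step 16: x=0.067, v=0.109, θ=-0.013, ω=-0.036
apply F[16]=-0.306 → step 17: x=0.069, v=0.099, θ=-0.014, ω=-0.029
apply F[17]=-0.285 → step 18: x=0.071, v=0.090, θ=-0.014, ω=-0.022
apply F[18]=-0.267 → step 19: x=0.073, v=0.082, θ=-0.015, ω=-0.016
apply F[19]=-0.251 → step 20: x=0.074, v=0.075, θ=-0.015, ω=-0.011
apply F[20]=-0.236 → step 21: x=0.076, v=0.067, θ=-0.015, ω=-0.006
apply F[21]=-0.221 → step 22: x=0.077, v=0.061, θ=-0.015, ω=-0.003
apply F[22]=-0.208 → step 23: x=0.078, v=0.055, θ=-0.015, ω=0.001
apply F[23]=-0.197 → step 24: x=0.079, v=0.049, θ=-0.015, ω=0.004
apply F[24]=-0.185 → step 25: x=0.080, v=0.044, θ=-0.015, ω=0.006
apply F[25]=-0.175 → step 26: x=0.081, v=0.039, θ=-0.015, ω=0.008
apply F[26]=-0.166 → step 27: x=0.082, v=0.034, θ=-0.015, ω=0.010
apply F[27]=-0.157 → step 28: x=0.082, v=0.030, θ=-0.015, ω=0.012
apply F[28]=-0.149 → step 29: x=0.083, v=0.026, θ=-0.014, ω=0.013
apply F[29]=-0.141 → step 30: x=0.083, v=0.022, θ=-0.014, ω=0.014
apply F[30]=-0.134 → step 31: x=0.084, v=0.019, θ=-0.014, ω=0.015
apply F[31]=-0.128 → step 32: x=0.084, v=0.015, θ=-0.014, ω=0.016
Max |angle| over trajectory = 0.031 rad; bound = 0.053 → within bound.

Answer: yes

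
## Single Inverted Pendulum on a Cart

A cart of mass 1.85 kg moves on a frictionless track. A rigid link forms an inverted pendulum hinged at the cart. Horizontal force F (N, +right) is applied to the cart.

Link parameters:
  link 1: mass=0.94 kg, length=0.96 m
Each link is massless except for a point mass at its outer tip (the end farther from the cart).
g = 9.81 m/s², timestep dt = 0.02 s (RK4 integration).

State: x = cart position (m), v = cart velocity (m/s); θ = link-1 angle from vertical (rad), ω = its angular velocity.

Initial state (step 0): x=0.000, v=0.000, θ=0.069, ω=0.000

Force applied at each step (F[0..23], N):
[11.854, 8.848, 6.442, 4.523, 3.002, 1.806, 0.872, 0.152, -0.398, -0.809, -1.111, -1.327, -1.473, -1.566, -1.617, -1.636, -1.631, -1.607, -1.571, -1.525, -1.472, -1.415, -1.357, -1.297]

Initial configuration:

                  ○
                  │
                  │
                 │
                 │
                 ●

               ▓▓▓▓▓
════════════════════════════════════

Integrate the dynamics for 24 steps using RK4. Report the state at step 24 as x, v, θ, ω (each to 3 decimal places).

apply F[0]=+11.854 → step 1: x=0.001, v=0.121, θ=0.068, ω=-0.112
apply F[1]=+8.848 → step 2: x=0.005, v=0.210, θ=0.065, ω=-0.191
apply F[2]=+6.442 → step 3: x=0.009, v=0.273, θ=0.061, ω=-0.244
apply F[3]=+4.523 → step 4: x=0.015, v=0.316, θ=0.055, ω=-0.277
apply F[4]=+3.002 → step 5: x=0.022, v=0.344, θ=0.050, ω=-0.294
apply F[5]=+1.806 → step 6: x=0.029, v=0.358, θ=0.044, ω=-0.300
apply F[6]=+0.872 → step 7: x=0.036, v=0.364, θ=0.038, ω=-0.297
apply F[7]=+0.152 → step 8: x=0.043, v=0.362, θ=0.032, ω=-0.288
apply F[8]=-0.398 → step 9: x=0.051, v=0.355, θ=0.026, ω=-0.275
apply F[9]=-0.809 → step 10: x=0.057, v=0.344, θ=0.021, ω=-0.259
apply F[10]=-1.111 → step 11: x=0.064, v=0.330, θ=0.016, ω=-0.241
apply F[11]=-1.327 → step 12: x=0.071, v=0.314, θ=0.011, ω=-0.221
apply F[12]=-1.473 → step 13: x=0.077, v=0.297, θ=0.007, ω=-0.202
apply F[13]=-1.566 → step 14: x=0.083, v=0.280, θ=0.003, ω=-0.183
apply F[14]=-1.617 → step 15: x=0.088, v=0.262, θ=-0.000, ω=-0.164
apply F[15]=-1.636 → step 16: x=0.093, v=0.245, θ=-0.003, ω=-0.146
apply F[16]=-1.631 → step 17: x=0.098, v=0.228, θ=-0.006, ω=-0.129
apply F[17]=-1.607 → step 18: x=0.102, v=0.211, θ=-0.009, ω=-0.114
apply F[18]=-1.571 → step 19: x=0.106, v=0.195, θ=-0.011, ω=-0.099
apply F[19]=-1.525 → step 20: x=0.110, v=0.180, θ=-0.013, ω=-0.085
apply F[20]=-1.472 → step 21: x=0.113, v=0.165, θ=-0.014, ω=-0.073
apply F[21]=-1.415 → step 22: x=0.117, v=0.151, θ=-0.015, ω=-0.061
apply F[22]=-1.357 → step 23: x=0.119, v=0.138, θ=-0.017, ω=-0.051
apply F[23]=-1.297 → step 24: x=0.122, v=0.126, θ=-0.017, ω=-0.042

Answer: x=0.122, v=0.126, θ=-0.017, ω=-0.042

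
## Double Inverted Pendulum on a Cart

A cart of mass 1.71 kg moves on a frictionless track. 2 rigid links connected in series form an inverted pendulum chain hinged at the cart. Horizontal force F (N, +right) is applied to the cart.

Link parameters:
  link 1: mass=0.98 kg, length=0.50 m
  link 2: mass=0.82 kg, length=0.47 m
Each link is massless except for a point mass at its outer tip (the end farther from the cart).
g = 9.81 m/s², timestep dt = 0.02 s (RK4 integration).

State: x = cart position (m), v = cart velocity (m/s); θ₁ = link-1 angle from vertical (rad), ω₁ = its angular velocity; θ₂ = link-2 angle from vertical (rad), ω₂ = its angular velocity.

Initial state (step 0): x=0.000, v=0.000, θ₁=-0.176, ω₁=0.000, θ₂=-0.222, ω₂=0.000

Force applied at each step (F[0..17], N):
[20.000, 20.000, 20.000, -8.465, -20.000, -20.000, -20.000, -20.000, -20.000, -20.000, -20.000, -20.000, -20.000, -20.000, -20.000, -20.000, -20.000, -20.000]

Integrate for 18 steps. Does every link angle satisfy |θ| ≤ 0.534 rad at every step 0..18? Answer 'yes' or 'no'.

Answer: no

Derivation:
apply F[0]=+20.000 → step 1: x=0.003, v=0.261, θ₁=-0.182, ω₁=-0.573, θ₂=-0.222, ω₂=-0.025
apply F[1]=+20.000 → step 2: x=0.010, v=0.522, θ₁=-0.199, ω₁=-1.151, θ₂=-0.223, ω₂=-0.043
apply F[2]=+20.000 → step 3: x=0.023, v=0.781, θ₁=-0.228, ω₁=-1.739, θ₂=-0.224, ω₂=-0.048
apply F[3]=-8.465 → step 4: x=0.039, v=0.727, θ₁=-0.262, ω₁=-1.734, θ₂=-0.225, ω₂=-0.034
apply F[4]=-20.000 → step 5: x=0.051, v=0.553, θ₁=-0.295, ω₁=-1.528, θ₂=-0.225, ω₂=0.010
apply F[5]=-20.000 → step 6: x=0.061, v=0.389, θ₁=-0.324, ω₁=-1.364, θ₂=-0.224, ω₂=0.082
apply F[6]=-20.000 → step 7: x=0.067, v=0.231, θ₁=-0.350, ω₁=-1.237, θ₂=-0.222, ω₂=0.179
apply F[7]=-20.000 → step 8: x=0.070, v=0.078, θ₁=-0.374, ω₁=-1.143, θ₂=-0.217, ω₂=0.300
apply F[8]=-20.000 → step 9: x=0.070, v=-0.069, θ₁=-0.396, ω₁=-1.078, θ₂=-0.209, ω₂=0.446
apply F[9]=-20.000 → step 10: x=0.067, v=-0.213, θ₁=-0.417, ω₁=-1.040, θ₂=-0.199, ω₂=0.617
apply F[10]=-20.000 → step 11: x=0.062, v=-0.353, θ₁=-0.438, ω₁=-1.028, θ₂=-0.185, ω₂=0.812
apply F[11]=-20.000 → step 12: x=0.053, v=-0.491, θ₁=-0.458, ω₁=-1.037, θ₂=-0.166, ω₂=1.032
apply F[12]=-20.000 → step 13: x=0.042, v=-0.628, θ₁=-0.479, ω₁=-1.067, θ₂=-0.143, ω₂=1.278
apply F[13]=-20.000 → step 14: x=0.028, v=-0.765, θ₁=-0.501, ω₁=-1.113, θ₂=-0.115, ω₂=1.549
apply F[14]=-20.000 → step 15: x=0.011, v=-0.901, θ₁=-0.524, ω₁=-1.173, θ₂=-0.081, ω₂=1.845
apply F[15]=-20.000 → step 16: x=-0.008, v=-1.040, θ₁=-0.548, ω₁=-1.241, θ₂=-0.041, ω₂=2.163
apply F[16]=-20.000 → step 17: x=-0.030, v=-1.180, θ₁=-0.573, ω₁=-1.312, θ₂=0.006, ω₂=2.500
apply F[17]=-20.000 → step 18: x=-0.055, v=-1.323, θ₁=-0.600, ω₁=-1.378, θ₂=0.059, ω₂=2.853
Max |angle| over trajectory = 0.600 rad; bound = 0.534 → exceeded.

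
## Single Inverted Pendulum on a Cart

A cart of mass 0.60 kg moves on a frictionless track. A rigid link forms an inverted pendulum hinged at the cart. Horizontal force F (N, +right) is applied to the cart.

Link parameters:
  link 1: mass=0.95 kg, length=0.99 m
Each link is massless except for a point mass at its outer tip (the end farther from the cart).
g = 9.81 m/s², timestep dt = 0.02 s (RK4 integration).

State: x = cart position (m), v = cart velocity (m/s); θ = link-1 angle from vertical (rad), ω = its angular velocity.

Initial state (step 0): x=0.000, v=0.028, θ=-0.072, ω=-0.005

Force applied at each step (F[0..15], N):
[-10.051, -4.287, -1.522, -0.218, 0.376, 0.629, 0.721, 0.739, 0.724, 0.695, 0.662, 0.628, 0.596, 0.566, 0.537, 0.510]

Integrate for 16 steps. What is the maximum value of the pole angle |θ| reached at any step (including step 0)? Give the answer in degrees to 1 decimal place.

Answer: 4.1°

Derivation:
apply F[0]=-10.051 → step 1: x=-0.003, v=-0.283, θ=-0.069, ω=0.294
apply F[1]=-4.287 → step 2: x=-0.009, v=-0.405, θ=-0.062, ω=0.404
apply F[2]=-1.522 → step 3: x=-0.018, v=-0.437, θ=-0.054, ω=0.425
apply F[3]=-0.218 → step 4: x=-0.026, v=-0.430, θ=-0.046, ω=0.408
apply F[4]=+0.376 → step 5: x=-0.035, v=-0.404, θ=-0.038, ω=0.374
apply F[5]=+0.629 → step 6: x=-0.043, v=-0.373, θ=-0.031, ω=0.336
apply F[6]=+0.721 → step 7: x=-0.050, v=-0.341, θ=-0.024, ω=0.297
apply F[7]=+0.739 → step 8: x=-0.056, v=-0.309, θ=-0.019, ω=0.262
apply F[8]=+0.724 → step 9: x=-0.062, v=-0.280, θ=-0.014, ω=0.229
apply F[9]=+0.695 → step 10: x=-0.067, v=-0.254, θ=-0.010, ω=0.200
apply F[10]=+0.662 → step 11: x=-0.072, v=-0.229, θ=-0.006, ω=0.174
apply F[11]=+0.628 → step 12: x=-0.077, v=-0.207, θ=-0.003, ω=0.150
apply F[12]=+0.596 → step 13: x=-0.081, v=-0.187, θ=0.000, ω=0.130
apply F[13]=+0.566 → step 14: x=-0.084, v=-0.168, θ=0.003, ω=0.111
apply F[14]=+0.537 → step 15: x=-0.087, v=-0.152, θ=0.005, ω=0.095
apply F[15]=+0.510 → step 16: x=-0.090, v=-0.136, θ=0.006, ω=0.081
Max |angle| over trajectory = 0.072 rad = 4.1°.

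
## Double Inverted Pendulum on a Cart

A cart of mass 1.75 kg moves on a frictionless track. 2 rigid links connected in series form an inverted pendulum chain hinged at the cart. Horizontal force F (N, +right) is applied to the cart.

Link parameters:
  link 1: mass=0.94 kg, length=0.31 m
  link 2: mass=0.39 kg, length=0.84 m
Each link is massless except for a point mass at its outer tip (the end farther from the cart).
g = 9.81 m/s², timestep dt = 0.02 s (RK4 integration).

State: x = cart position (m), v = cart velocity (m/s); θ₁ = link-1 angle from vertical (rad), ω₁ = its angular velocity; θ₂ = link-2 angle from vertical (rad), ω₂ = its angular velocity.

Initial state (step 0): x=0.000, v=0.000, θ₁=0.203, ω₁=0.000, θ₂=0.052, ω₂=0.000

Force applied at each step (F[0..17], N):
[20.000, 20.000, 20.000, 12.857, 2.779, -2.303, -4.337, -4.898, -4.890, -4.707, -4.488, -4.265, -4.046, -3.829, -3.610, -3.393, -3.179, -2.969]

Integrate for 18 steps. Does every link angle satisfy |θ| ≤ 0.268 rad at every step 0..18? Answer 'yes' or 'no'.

apply F[0]=+20.000 → step 1: x=0.002, v=0.194, θ₁=0.199, ω₁=-0.441, θ₂=0.051, ω₂=-0.057
apply F[1]=+20.000 → step 2: x=0.008, v=0.390, θ₁=0.185, ω₁=-0.897, θ₂=0.050, ω₂=-0.111
apply F[2]=+20.000 → step 3: x=0.018, v=0.589, θ₁=0.163, ω₁=-1.385, θ₂=0.047, ω₂=-0.157
apply F[3]=+12.857 → step 4: x=0.031, v=0.714, θ₁=0.132, ω₁=-1.664, θ₂=0.044, ω₂=-0.191
apply F[4]=+2.779 → step 5: x=0.045, v=0.730, θ₁=0.099, ω₁=-1.624, θ₂=0.039, ω₂=-0.214
apply F[5]=-2.303 → step 6: x=0.059, v=0.693, θ₁=0.069, ω₁=-1.440, θ₂=0.035, ω₂=-0.228
apply F[6]=-4.337 → step 7: x=0.073, v=0.635, θ₁=0.042, ω₁=-1.215, θ₂=0.030, ω₂=-0.234
apply F[7]=-4.898 → step 8: x=0.085, v=0.575, θ₁=0.020, ω₁=-1.001, θ₂=0.026, ω₂=-0.235
apply F[8]=-4.890 → step 9: x=0.096, v=0.518, θ₁=0.002, ω₁=-0.812, θ₂=0.021, ω₂=-0.231
apply F[9]=-4.707 → step 10: x=0.105, v=0.465, θ₁=-0.013, ω₁=-0.651, θ₂=0.016, ω₂=-0.223
apply F[10]=-4.488 → step 11: x=0.114, v=0.416, θ₁=-0.024, ω₁=-0.514, θ₂=0.012, ω₂=-0.213
apply F[11]=-4.265 → step 12: x=0.122, v=0.372, θ₁=-0.033, ω₁=-0.400, θ₂=0.008, ω₂=-0.200
apply F[12]=-4.046 → step 13: x=0.129, v=0.331, θ₁=-0.040, ω₁=-0.303, θ₂=0.004, ω₂=-0.186
apply F[13]=-3.829 → step 14: x=0.135, v=0.294, θ₁=-0.046, ω₁=-0.222, θ₂=0.001, ω₂=-0.170
apply F[14]=-3.610 → step 15: x=0.141, v=0.260, θ₁=-0.049, ω₁=-0.154, θ₂=-0.003, ω₂=-0.155
apply F[15]=-3.393 → step 16: x=0.146, v=0.228, θ₁=-0.052, ω₁=-0.098, θ₂=-0.006, ω₂=-0.140
apply F[16]=-3.179 → step 17: x=0.150, v=0.200, θ₁=-0.053, ω₁=-0.052, θ₂=-0.008, ω₂=-0.124
apply F[17]=-2.969 → step 18: x=0.154, v=0.174, θ₁=-0.054, ω₁=-0.014, θ₂=-0.011, ω₂=-0.110
Max |angle| over trajectory = 0.203 rad; bound = 0.268 → within bound.

Answer: yes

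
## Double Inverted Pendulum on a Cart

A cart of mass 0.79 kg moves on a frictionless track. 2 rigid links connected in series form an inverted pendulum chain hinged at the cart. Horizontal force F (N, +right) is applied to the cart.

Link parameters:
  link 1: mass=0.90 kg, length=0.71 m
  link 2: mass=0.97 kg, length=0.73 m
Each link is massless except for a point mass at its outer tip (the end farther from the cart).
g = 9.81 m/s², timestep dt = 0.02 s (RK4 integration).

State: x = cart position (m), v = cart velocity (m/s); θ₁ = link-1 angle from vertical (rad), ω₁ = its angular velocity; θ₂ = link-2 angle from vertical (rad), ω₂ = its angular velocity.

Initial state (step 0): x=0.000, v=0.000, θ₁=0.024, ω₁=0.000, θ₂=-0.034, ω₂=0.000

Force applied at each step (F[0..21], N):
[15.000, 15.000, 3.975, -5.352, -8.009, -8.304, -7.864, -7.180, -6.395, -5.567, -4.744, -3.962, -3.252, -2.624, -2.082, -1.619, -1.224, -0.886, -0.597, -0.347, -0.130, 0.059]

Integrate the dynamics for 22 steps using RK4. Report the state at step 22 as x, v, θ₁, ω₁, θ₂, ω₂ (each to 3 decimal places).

Answer: x=-0.022, v=-0.435, θ₁=-0.014, ω₁=0.253, θ₂=-0.017, ω₂=0.141

Derivation:
apply F[0]=+15.000 → step 1: x=0.004, v=0.369, θ₁=0.019, ω₁=-0.496, θ₂=-0.034, ω₂=-0.033
apply F[1]=+15.000 → step 2: x=0.015, v=0.743, θ₁=0.004, ω₁=-1.006, θ₂=-0.035, ω₂=-0.058
apply F[2]=+3.975 → step 3: x=0.031, v=0.846, θ₁=-0.017, ω₁=-1.145, θ₂=-0.037, ω₂=-0.073
apply F[3]=-5.352 → step 4: x=0.046, v=0.723, θ₁=-0.039, ω₁=-0.977, θ₂=-0.038, ω₂=-0.078
apply F[4]=-8.009 → step 5: x=0.059, v=0.542, θ₁=-0.056, ω₁=-0.738, θ₂=-0.040, ω₂=-0.073
apply F[5]=-8.304 → step 6: x=0.068, v=0.362, θ₁=-0.068, ω₁=-0.508, θ₂=-0.041, ω₂=-0.061
apply F[6]=-7.864 → step 7: x=0.074, v=0.198, θ₁=-0.076, ω₁=-0.308, θ₂=-0.042, ω₂=-0.043
apply F[7]=-7.180 → step 8: x=0.076, v=0.054, θ₁=-0.081, ω₁=-0.139, θ₂=-0.043, ω₂=-0.021
apply F[8]=-6.395 → step 9: x=0.076, v=-0.068, θ₁=-0.082, ω₁=-0.002, θ₂=-0.043, ω₂=0.001
apply F[9]=-5.567 → step 10: x=0.074, v=-0.169, θ₁=-0.081, ω₁=0.106, θ₂=-0.043, ω₂=0.024
apply F[10]=-4.744 → step 11: x=0.069, v=-0.252, θ₁=-0.078, ω₁=0.188, θ₂=-0.042, ω₂=0.045
apply F[11]=-3.962 → step 12: x=0.064, v=-0.316, θ₁=-0.074, ω₁=0.246, θ₂=-0.041, ω₂=0.065
apply F[12]=-3.252 → step 13: x=0.057, v=-0.365, θ₁=-0.069, ω₁=0.286, θ₂=-0.039, ω₂=0.083
apply F[13]=-2.624 → step 14: x=0.049, v=-0.401, θ₁=-0.063, ω₁=0.310, θ₂=-0.038, ω₂=0.098
apply F[14]=-2.082 → step 15: x=0.041, v=-0.426, θ₁=-0.056, ω₁=0.323, θ₂=-0.035, ω₂=0.111
apply F[15]=-1.619 → step 16: x=0.032, v=-0.443, θ₁=-0.050, ω₁=0.326, θ₂=-0.033, ω₂=0.121
apply F[16]=-1.224 → step 17: x=0.023, v=-0.452, θ₁=-0.043, ω₁=0.322, θ₂=-0.031, ω₂=0.129
apply F[17]=-0.886 → step 18: x=0.014, v=-0.456, θ₁=-0.037, ω₁=0.313, θ₂=-0.028, ω₂=0.135
apply F[18]=-0.597 → step 19: x=0.005, v=-0.455, θ₁=-0.031, ω₁=0.301, θ₂=-0.025, ω₂=0.139
apply F[19]=-0.347 → step 20: x=-0.004, v=-0.451, θ₁=-0.025, ω₁=0.286, θ₂=-0.022, ω₂=0.141
apply F[20]=-0.130 → step 21: x=-0.013, v=-0.444, θ₁=-0.019, ω₁=0.270, θ₂=-0.020, ω₂=0.142
apply F[21]=+0.059 → step 22: x=-0.022, v=-0.435, θ₁=-0.014, ω₁=0.253, θ₂=-0.017, ω₂=0.141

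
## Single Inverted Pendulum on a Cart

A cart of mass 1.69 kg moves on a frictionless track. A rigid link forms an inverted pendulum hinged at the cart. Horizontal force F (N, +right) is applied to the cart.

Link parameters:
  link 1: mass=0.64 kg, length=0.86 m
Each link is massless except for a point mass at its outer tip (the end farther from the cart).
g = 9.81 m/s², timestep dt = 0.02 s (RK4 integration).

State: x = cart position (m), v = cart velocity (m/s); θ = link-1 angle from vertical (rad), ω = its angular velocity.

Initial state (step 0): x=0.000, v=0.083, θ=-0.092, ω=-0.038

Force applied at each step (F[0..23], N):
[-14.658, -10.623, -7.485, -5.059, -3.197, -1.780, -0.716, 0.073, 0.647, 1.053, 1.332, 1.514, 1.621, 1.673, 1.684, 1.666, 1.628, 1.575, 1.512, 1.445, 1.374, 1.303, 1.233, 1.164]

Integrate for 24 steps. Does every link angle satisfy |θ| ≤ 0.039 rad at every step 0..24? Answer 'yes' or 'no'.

Answer: no

Derivation:
apply F[0]=-14.658 → step 1: x=-0.000, v=-0.083, θ=-0.091, ω=0.133
apply F[1]=-10.623 → step 2: x=-0.003, v=-0.202, θ=-0.087, ω=0.251
apply F[2]=-7.485 → step 3: x=-0.008, v=-0.284, θ=-0.081, ω=0.327
apply F[3]=-5.059 → step 4: x=-0.014, v=-0.338, θ=-0.074, ω=0.371
apply F[4]=-3.197 → step 5: x=-0.021, v=-0.371, θ=-0.067, ω=0.393
apply F[5]=-1.780 → step 6: x=-0.029, v=-0.387, θ=-0.059, ω=0.398
apply F[6]=-0.716 → step 7: x=-0.036, v=-0.392, θ=-0.051, ω=0.391
apply F[7]=+0.073 → step 8: x=-0.044, v=-0.387, θ=-0.043, ω=0.375
apply F[8]=+0.647 → step 9: x=-0.052, v=-0.377, θ=-0.036, ω=0.353
apply F[9]=+1.053 → step 10: x=-0.059, v=-0.362, θ=-0.029, ω=0.329
apply F[10]=+1.332 → step 11: x=-0.066, v=-0.344, θ=-0.023, ω=0.302
apply F[11]=+1.514 → step 12: x=-0.073, v=-0.325, θ=-0.017, ω=0.275
apply F[12]=+1.621 → step 13: x=-0.079, v=-0.305, θ=-0.012, ω=0.248
apply F[13]=+1.673 → step 14: x=-0.085, v=-0.284, θ=-0.007, ω=0.222
apply F[14]=+1.684 → step 15: x=-0.091, v=-0.264, θ=-0.003, ω=0.197
apply F[15]=+1.666 → step 16: x=-0.096, v=-0.244, θ=0.001, ω=0.174
apply F[16]=+1.628 → step 17: x=-0.100, v=-0.225, θ=0.004, ω=0.153
apply F[17]=+1.575 → step 18: x=-0.105, v=-0.207, θ=0.007, ω=0.133
apply F[18]=+1.512 → step 19: x=-0.109, v=-0.189, θ=0.009, ω=0.114
apply F[19]=+1.445 → step 20: x=-0.112, v=-0.173, θ=0.011, ω=0.098
apply F[20]=+1.374 → step 21: x=-0.116, v=-0.158, θ=0.013, ω=0.083
apply F[21]=+1.303 → step 22: x=-0.119, v=-0.143, θ=0.015, ω=0.069
apply F[22]=+1.233 → step 23: x=-0.121, v=-0.130, θ=0.016, ω=0.057
apply F[23]=+1.164 → step 24: x=-0.124, v=-0.117, θ=0.017, ω=0.046
Max |angle| over trajectory = 0.092 rad; bound = 0.039 → exceeded.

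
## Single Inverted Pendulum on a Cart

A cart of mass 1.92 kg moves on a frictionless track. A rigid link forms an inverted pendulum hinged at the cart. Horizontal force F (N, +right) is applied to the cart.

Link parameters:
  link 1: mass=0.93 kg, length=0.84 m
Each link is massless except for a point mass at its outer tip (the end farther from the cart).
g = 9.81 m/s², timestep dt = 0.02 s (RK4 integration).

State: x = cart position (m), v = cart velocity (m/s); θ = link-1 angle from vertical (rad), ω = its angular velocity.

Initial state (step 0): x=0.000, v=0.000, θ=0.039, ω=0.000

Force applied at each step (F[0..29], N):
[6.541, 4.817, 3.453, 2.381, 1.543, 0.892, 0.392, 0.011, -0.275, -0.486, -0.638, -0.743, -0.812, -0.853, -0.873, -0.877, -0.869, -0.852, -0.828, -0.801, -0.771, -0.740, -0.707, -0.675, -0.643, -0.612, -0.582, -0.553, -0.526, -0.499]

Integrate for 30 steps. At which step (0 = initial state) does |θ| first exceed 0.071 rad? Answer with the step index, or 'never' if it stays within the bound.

Answer: never

Derivation:
apply F[0]=+6.541 → step 1: x=0.001, v=0.064, θ=0.038, ω=-0.068
apply F[1]=+4.817 → step 2: x=0.002, v=0.111, θ=0.037, ω=-0.114
apply F[2]=+3.453 → step 3: x=0.005, v=0.144, θ=0.034, ω=-0.145
apply F[3]=+2.381 → step 4: x=0.008, v=0.165, θ=0.031, ω=-0.163
apply F[4]=+1.543 → step 5: x=0.011, v=0.179, θ=0.027, ω=-0.172
apply F[5]=+0.892 → step 6: x=0.015, v=0.185, θ=0.024, ω=-0.174
apply F[6]=+0.392 → step 7: x=0.019, v=0.187, θ=0.021, ω=-0.171
apply F[7]=+0.011 → step 8: x=0.023, v=0.186, θ=0.017, ω=-0.165
apply F[8]=-0.275 → step 9: x=0.026, v=0.181, θ=0.014, ω=-0.156
apply F[9]=-0.486 → step 10: x=0.030, v=0.175, θ=0.011, ω=-0.146
apply F[10]=-0.638 → step 11: x=0.033, v=0.168, θ=0.008, ω=-0.135
apply F[11]=-0.743 → step 12: x=0.037, v=0.159, θ=0.006, ω=-0.123
apply F[12]=-0.812 → step 13: x=0.040, v=0.150, θ=0.003, ω=-0.111
apply F[13]=-0.853 → step 14: x=0.043, v=0.141, θ=0.001, ω=-0.100
apply F[14]=-0.873 → step 15: x=0.045, v=0.132, θ=-0.001, ω=-0.089
apply F[15]=-0.877 → step 16: x=0.048, v=0.123, θ=-0.002, ω=-0.079
apply F[16]=-0.869 → step 17: x=0.050, v=0.114, θ=-0.004, ω=-0.069
apply F[17]=-0.852 → step 18: x=0.052, v=0.106, θ=-0.005, ω=-0.060
apply F[18]=-0.828 → step 19: x=0.054, v=0.098, θ=-0.006, ω=-0.052
apply F[19]=-0.801 → step 20: x=0.056, v=0.090, θ=-0.007, ω=-0.044
apply F[20]=-0.771 → step 21: x=0.058, v=0.083, θ=-0.008, ω=-0.037
apply F[21]=-0.740 → step 22: x=0.060, v=0.076, θ=-0.009, ω=-0.031
apply F[22]=-0.707 → step 23: x=0.061, v=0.069, θ=-0.009, ω=-0.025
apply F[23]=-0.675 → step 24: x=0.062, v=0.063, θ=-0.010, ω=-0.020
apply F[24]=-0.643 → step 25: x=0.064, v=0.058, θ=-0.010, ω=-0.016
apply F[25]=-0.612 → step 26: x=0.065, v=0.052, θ=-0.010, ω=-0.012
apply F[26]=-0.582 → step 27: x=0.066, v=0.047, θ=-0.011, ω=-0.008
apply F[27]=-0.553 → step 28: x=0.067, v=0.042, θ=-0.011, ω=-0.005
apply F[28]=-0.526 → step 29: x=0.067, v=0.038, θ=-0.011, ω=-0.002
apply F[29]=-0.499 → step 30: x=0.068, v=0.034, θ=-0.011, ω=0.000
max |θ| = 0.039 ≤ 0.071 over all 31 states.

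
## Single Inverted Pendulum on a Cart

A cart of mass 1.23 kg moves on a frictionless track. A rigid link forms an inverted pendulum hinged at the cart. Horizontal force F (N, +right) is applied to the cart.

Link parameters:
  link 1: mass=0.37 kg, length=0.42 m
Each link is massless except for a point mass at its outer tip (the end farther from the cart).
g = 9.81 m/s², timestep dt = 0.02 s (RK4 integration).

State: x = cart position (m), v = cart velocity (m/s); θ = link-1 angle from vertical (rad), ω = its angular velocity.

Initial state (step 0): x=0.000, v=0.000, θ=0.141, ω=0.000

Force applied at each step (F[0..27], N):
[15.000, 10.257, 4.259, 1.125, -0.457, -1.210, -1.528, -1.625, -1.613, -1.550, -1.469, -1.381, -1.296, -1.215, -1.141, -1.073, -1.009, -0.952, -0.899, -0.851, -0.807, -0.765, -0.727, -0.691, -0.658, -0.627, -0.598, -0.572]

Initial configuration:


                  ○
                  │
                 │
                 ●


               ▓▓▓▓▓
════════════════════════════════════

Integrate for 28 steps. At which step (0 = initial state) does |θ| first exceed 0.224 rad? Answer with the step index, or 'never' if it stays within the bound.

Answer: never

Derivation:
apply F[0]=+15.000 → step 1: x=0.002, v=0.234, θ=0.136, ω=-0.488
apply F[1]=+10.257 → step 2: x=0.009, v=0.393, θ=0.123, ω=-0.801
apply F[2]=+4.259 → step 3: x=0.017, v=0.455, θ=0.106, ω=-0.896
apply F[3]=+1.125 → step 4: x=0.026, v=0.468, θ=0.089, ω=-0.880
apply F[4]=-0.457 → step 5: x=0.036, v=0.456, θ=0.072, ω=-0.815
apply F[5]=-1.210 → step 6: x=0.044, v=0.433, θ=0.056, ω=-0.730
apply F[6]=-1.528 → step 7: x=0.053, v=0.405, θ=0.042, ω=-0.641
apply F[7]=-1.625 → step 8: x=0.061, v=0.377, θ=0.031, ω=-0.556
apply F[8]=-1.613 → step 9: x=0.068, v=0.349, θ=0.020, ω=-0.478
apply F[9]=-1.550 → step 10: x=0.075, v=0.323, θ=0.011, ω=-0.409
apply F[10]=-1.469 → step 11: x=0.081, v=0.299, θ=0.004, ω=-0.347
apply F[11]=-1.381 → step 12: x=0.087, v=0.276, θ=-0.003, ω=-0.294
apply F[12]=-1.296 → step 13: x=0.092, v=0.255, θ=-0.008, ω=-0.247
apply F[13]=-1.215 → step 14: x=0.097, v=0.236, θ=-0.013, ω=-0.206
apply F[14]=-1.141 → step 15: x=0.101, v=0.219, θ=-0.016, ω=-0.171
apply F[15]=-1.073 → step 16: x=0.106, v=0.202, θ=-0.019, ω=-0.140
apply F[16]=-1.009 → step 17: x=0.109, v=0.187, θ=-0.022, ω=-0.113
apply F[17]=-0.952 → step 18: x=0.113, v=0.173, θ=-0.024, ω=-0.091
apply F[18]=-0.899 → step 19: x=0.116, v=0.160, θ=-0.026, ω=-0.071
apply F[19]=-0.851 → step 20: x=0.119, v=0.147, θ=-0.027, ω=-0.054
apply F[20]=-0.807 → step 21: x=0.122, v=0.136, θ=-0.028, ω=-0.039
apply F[21]=-0.765 → step 22: x=0.125, v=0.125, θ=-0.028, ω=-0.027
apply F[22]=-0.727 → step 23: x=0.127, v=0.115, θ=-0.029, ω=-0.016
apply F[23]=-0.691 → step 24: x=0.130, v=0.105, θ=-0.029, ω=-0.007
apply F[24]=-0.658 → step 25: x=0.132, v=0.096, θ=-0.029, ω=0.001
apply F[25]=-0.627 → step 26: x=0.133, v=0.088, θ=-0.029, ω=0.007
apply F[26]=-0.598 → step 27: x=0.135, v=0.080, θ=-0.029, ω=0.013
apply F[27]=-0.572 → step 28: x=0.137, v=0.072, θ=-0.029, ω=0.018
max |θ| = 0.141 ≤ 0.224 over all 29 states.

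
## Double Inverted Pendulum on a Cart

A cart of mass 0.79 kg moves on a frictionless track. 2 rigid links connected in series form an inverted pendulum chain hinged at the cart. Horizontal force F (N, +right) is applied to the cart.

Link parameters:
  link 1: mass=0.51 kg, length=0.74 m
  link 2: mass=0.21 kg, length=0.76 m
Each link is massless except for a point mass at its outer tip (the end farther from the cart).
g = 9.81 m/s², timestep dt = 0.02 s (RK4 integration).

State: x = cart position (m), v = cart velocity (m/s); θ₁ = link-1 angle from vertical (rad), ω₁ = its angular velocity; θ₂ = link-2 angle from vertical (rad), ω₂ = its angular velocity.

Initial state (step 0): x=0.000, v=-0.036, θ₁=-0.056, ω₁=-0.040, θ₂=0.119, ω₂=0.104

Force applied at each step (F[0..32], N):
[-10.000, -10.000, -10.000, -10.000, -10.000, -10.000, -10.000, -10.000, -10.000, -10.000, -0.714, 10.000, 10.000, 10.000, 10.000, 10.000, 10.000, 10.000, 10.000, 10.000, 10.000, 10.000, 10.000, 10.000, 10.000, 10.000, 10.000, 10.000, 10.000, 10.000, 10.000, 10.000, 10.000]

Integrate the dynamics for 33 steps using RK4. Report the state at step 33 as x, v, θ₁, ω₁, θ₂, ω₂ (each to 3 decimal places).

apply F[0]=-10.000 → step 1: x=-0.003, v=-0.279, θ₁=-0.054, ω₁=0.253, θ₂=0.122, ω₂=0.171
apply F[1]=-10.000 → step 2: x=-0.011, v=-0.523, θ₁=-0.046, ω₁=0.550, θ₂=0.126, ω₂=0.236
apply F[2]=-10.000 → step 3: x=-0.024, v=-0.769, θ₁=-0.032, ω₁=0.854, θ₂=0.131, ω₂=0.297
apply F[3]=-10.000 → step 4: x=-0.042, v=-1.018, θ₁=-0.012, ω₁=1.169, θ₂=0.138, ω₂=0.350
apply F[4]=-10.000 → step 5: x=-0.065, v=-1.271, θ₁=0.015, ω₁=1.499, θ₂=0.145, ω₂=0.394
apply F[5]=-10.000 → step 6: x=-0.093, v=-1.529, θ₁=0.048, ω₁=1.845, θ₂=0.153, ω₂=0.426
apply F[6]=-10.000 → step 7: x=-0.126, v=-1.789, θ₁=0.089, ω₁=2.208, θ₂=0.162, ω₂=0.445
apply F[7]=-10.000 → step 8: x=-0.164, v=-2.050, θ₁=0.137, ω₁=2.586, θ₂=0.171, ω₂=0.453
apply F[8]=-10.000 → step 9: x=-0.208, v=-2.308, θ₁=0.192, ω₁=2.974, θ₂=0.180, ω₂=0.455
apply F[9]=-10.000 → step 10: x=-0.257, v=-2.559, θ₁=0.256, ω₁=3.361, θ₂=0.189, ω₂=0.456
apply F[10]=-0.714 → step 11: x=-0.308, v=-2.579, θ₁=0.324, ω₁=3.464, θ₂=0.198, ω₂=0.455
apply F[11]=+10.000 → step 12: x=-0.357, v=-2.355, θ₁=0.391, ω₁=3.281, θ₂=0.207, ω₂=0.428
apply F[12]=+10.000 → step 13: x=-0.402, v=-2.144, θ₁=0.456, ω₁=3.142, θ₂=0.215, ω₂=0.384
apply F[13]=+10.000 → step 14: x=-0.443, v=-1.942, θ₁=0.517, ω₁=3.043, θ₂=0.222, ω₂=0.324
apply F[14]=+10.000 → step 15: x=-0.480, v=-1.750, θ₁=0.578, ω₁=2.980, θ₂=0.228, ω₂=0.249
apply F[15]=+10.000 → step 16: x=-0.513, v=-1.564, θ₁=0.637, ω₁=2.950, θ₂=0.232, ω₂=0.161
apply F[16]=+10.000 → step 17: x=-0.543, v=-1.383, θ₁=0.696, ω₁=2.949, θ₂=0.235, ω₂=0.061
apply F[17]=+10.000 → step 18: x=-0.569, v=-1.205, θ₁=0.755, ω₁=2.973, θ₂=0.235, ω₂=-0.048
apply F[18]=+10.000 → step 19: x=-0.591, v=-1.028, θ₁=0.815, ω₁=3.020, θ₂=0.233, ω₂=-0.162
apply F[19]=+10.000 → step 20: x=-0.610, v=-0.850, θ₁=0.876, ω₁=3.088, θ₂=0.228, ω₂=-0.280
apply F[20]=+10.000 → step 21: x=-0.625, v=-0.669, θ₁=0.938, ω₁=3.173, θ₂=0.221, ω₂=-0.399
apply F[21]=+10.000 → step 22: x=-0.636, v=-0.485, θ₁=1.003, ω₁=3.276, θ₂=0.212, ω₂=-0.514
apply F[22]=+10.000 → step 23: x=-0.644, v=-0.294, θ₁=1.070, ω₁=3.393, θ₂=0.201, ω₂=-0.624
apply F[23]=+10.000 → step 24: x=-0.648, v=-0.097, θ₁=1.139, ω₁=3.527, θ₂=0.187, ω₂=-0.725
apply F[24]=+10.000 → step 25: x=-0.648, v=0.109, θ₁=1.211, ω₁=3.675, θ₂=0.172, ω₂=-0.812
apply F[25]=+10.000 → step 26: x=-0.644, v=0.325, θ₁=1.286, ω₁=3.840, θ₂=0.155, ω₂=-0.883
apply F[26]=+10.000 → step 27: x=-0.635, v=0.553, θ₁=1.364, ω₁=4.023, θ₂=0.137, ω₂=-0.932
apply F[27]=+10.000 → step 28: x=-0.622, v=0.794, θ₁=1.447, ω₁=4.228, θ₂=0.118, ω₂=-0.955
apply F[28]=+10.000 → step 29: x=-0.603, v=1.052, θ₁=1.534, ω₁=4.459, θ₂=0.099, ω₂=-0.945
apply F[29]=+10.000 → step 30: x=-0.579, v=1.329, θ₁=1.626, ω₁=4.721, θ₂=0.080, ω₂=-0.897
apply F[30]=+10.000 → step 31: x=-0.550, v=1.629, θ₁=1.723, ω₁=5.023, θ₂=0.063, ω₂=-0.802
apply F[31]=+10.000 → step 32: x=-0.514, v=1.957, θ₁=1.827, ω₁=5.376, θ₂=0.049, ω₂=-0.647
apply F[32]=+10.000 → step 33: x=-0.471, v=2.320, θ₁=1.938, ω₁=5.796, θ₂=0.038, ω₂=-0.420

Answer: x=-0.471, v=2.320, θ₁=1.938, ω₁=5.796, θ₂=0.038, ω₂=-0.420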